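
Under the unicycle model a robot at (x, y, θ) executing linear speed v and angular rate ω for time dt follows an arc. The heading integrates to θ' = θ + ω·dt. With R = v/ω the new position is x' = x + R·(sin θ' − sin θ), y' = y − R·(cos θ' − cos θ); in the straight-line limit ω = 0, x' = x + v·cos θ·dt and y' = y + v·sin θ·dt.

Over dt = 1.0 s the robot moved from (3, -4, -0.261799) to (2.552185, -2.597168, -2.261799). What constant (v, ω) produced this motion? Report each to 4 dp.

Δθ = -2.261799 − -0.261799 = -2.000000
ω = Δθ/dt = -2.000000/1.0 = -2.0000
R = −Δy/(cos θ' − cos θ) = 0.8750
v = R·ω = 0.8750·-2.0000 = -1.7500

v = -1.7500, ω = -2.0000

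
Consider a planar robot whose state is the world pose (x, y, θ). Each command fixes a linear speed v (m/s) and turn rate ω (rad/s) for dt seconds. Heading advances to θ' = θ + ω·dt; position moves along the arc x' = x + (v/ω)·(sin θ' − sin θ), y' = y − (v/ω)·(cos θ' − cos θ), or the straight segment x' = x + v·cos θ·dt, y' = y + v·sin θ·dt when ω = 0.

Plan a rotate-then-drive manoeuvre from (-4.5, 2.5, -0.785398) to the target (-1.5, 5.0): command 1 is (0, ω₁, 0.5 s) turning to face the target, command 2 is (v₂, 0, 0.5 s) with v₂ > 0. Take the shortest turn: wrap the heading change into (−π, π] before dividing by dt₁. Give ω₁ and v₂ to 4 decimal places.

heading to target = atan2(5−2.5, -1.5−-4.5) = 0.6947
Δθ = wrap(0.6947 − -0.7854) = 1.4801; ω₁ = Δθ/dt₁ = 2.9603
distance = √((-1.5−-4.5)² + (5−2.5)²) = 3.9051; v₂ = distance/dt₂ = 7.8102

ω₁ = 2.9603, v₂ = 7.8102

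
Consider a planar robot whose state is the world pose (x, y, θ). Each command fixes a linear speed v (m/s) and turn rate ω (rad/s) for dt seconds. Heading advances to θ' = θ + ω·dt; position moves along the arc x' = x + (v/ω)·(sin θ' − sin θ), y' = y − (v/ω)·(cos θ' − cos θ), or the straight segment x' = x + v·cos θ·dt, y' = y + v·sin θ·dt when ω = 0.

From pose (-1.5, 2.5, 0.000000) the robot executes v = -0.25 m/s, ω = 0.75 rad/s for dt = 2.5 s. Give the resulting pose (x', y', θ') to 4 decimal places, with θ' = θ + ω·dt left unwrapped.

θ' = 0.0000 + 0.75·2.5 = 1.8750
R = v/ω = -0.25/0.75 = -0.3333
x' = -1.5 + -0.3333·(sin 1.8750 − sin 0.0000) = -1.8180
y' = 2.5 − -0.3333·(cos 1.8750 − cos 0.0000) = 2.0668

(-1.8180, 2.0668, 1.8750)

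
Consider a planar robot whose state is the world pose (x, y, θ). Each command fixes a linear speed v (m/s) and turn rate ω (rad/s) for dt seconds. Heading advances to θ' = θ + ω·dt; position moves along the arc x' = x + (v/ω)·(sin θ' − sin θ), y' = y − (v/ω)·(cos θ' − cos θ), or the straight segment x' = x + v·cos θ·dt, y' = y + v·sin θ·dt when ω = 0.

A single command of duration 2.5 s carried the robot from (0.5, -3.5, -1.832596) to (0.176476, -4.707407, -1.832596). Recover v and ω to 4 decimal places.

Δθ = -1.832596 − -1.832596 = 0.000000
ω = Δθ/dt = 0.000000/2.5 = 0.0000
ω = 0 → v = (Δx·cos θ + Δy·sin θ)/dt = 0.5000

v = 0.5000, ω = 0.0000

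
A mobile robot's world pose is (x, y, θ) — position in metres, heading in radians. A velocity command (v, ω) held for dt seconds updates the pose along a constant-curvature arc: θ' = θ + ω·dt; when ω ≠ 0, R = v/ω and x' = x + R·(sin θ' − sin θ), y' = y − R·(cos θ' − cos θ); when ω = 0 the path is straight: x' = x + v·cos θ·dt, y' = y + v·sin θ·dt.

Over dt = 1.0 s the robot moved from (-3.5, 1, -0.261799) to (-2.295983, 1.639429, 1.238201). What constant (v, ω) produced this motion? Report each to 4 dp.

Δθ = 1.238201 − -0.261799 = 1.500000
ω = Δθ/dt = 1.500000/1.0 = 1.5000
R = Δx/(sin θ' − sin θ) = 1.0000
v = R·ω = 1.0000·1.5000 = 1.5000

v = 1.5000, ω = 1.5000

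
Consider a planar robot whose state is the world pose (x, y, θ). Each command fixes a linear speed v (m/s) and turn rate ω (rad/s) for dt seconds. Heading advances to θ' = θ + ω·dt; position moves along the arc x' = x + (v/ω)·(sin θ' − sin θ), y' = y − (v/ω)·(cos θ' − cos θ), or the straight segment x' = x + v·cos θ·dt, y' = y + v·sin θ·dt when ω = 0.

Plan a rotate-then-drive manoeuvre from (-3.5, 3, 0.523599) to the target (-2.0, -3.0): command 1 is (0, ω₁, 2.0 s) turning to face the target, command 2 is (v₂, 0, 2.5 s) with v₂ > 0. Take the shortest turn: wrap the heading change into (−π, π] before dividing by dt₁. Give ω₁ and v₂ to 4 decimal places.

ω₁ = -0.9247, v₂ = 2.4739

heading to target = atan2(-3−3, -2−-3.5) = -1.3258
Δθ = wrap(-1.3258 − 0.5236) = -1.8494; ω₁ = Δθ/dt₁ = -0.9247
distance = √((-2−-3.5)² + (-3−3)²) = 6.1847; v₂ = distance/dt₂ = 2.4739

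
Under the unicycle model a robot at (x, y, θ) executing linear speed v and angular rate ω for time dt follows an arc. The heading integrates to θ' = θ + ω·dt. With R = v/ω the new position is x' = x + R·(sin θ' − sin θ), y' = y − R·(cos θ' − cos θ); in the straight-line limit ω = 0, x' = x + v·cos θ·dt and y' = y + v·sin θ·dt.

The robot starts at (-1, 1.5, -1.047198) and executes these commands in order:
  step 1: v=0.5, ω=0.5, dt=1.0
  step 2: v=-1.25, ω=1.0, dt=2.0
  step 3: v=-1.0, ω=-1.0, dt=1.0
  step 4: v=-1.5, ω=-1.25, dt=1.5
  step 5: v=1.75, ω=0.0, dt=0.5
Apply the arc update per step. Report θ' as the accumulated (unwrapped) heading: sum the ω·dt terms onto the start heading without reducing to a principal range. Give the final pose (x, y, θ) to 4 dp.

step 1: θ'=-0.5472 (R=1.0000) → pose (-0.6543, 1.1460, -0.5472)
step 2: θ'=1.4528 (R=-1.2500) → pose (-2.5459, 0.2257, 1.4528)
step 3: θ'=0.4528 (R=1.0000) → pose (-3.1015, -0.5558, 0.4528)
step 4: θ'=-1.4222 (R=1.2000) → pose (-4.8133, 0.3456, -1.4222)
step 5: θ'=-1.4222 (straight) → pose (-4.6837, -0.5198, -1.4222)

(-4.6837, -0.5198, -1.4222)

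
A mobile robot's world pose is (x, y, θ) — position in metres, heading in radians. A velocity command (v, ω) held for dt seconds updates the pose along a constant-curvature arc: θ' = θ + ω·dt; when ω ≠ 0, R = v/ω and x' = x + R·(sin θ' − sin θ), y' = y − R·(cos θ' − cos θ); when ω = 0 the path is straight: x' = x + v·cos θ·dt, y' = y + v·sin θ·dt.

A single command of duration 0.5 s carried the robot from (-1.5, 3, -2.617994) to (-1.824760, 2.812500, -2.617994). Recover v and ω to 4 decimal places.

v = 0.7500, ω = 0.0000

Δθ = -2.617994 − -2.617994 = 0.000000
ω = Δθ/dt = 0.000000/0.5 = 0.0000
ω = 0 → v = (Δx·cos θ + Δy·sin θ)/dt = 0.7500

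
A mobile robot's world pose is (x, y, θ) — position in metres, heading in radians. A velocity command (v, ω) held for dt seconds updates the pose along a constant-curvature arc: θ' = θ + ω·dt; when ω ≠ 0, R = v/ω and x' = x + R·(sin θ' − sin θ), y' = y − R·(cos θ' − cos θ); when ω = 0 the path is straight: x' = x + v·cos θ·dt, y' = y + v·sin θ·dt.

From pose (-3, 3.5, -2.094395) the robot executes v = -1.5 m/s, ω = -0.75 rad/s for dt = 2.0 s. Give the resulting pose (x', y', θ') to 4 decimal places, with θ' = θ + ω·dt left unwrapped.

(-0.3930, 4.2984, -3.5944)

θ' = -2.0944 + -0.75·2.0 = -3.5944
R = v/ω = -1.5/-0.75 = 2.0000
x' = -3 + 2.0000·(sin -3.5944 − sin -2.0944) = -0.3930
y' = 3.5 − 2.0000·(cos -3.5944 − cos -2.0944) = 4.2984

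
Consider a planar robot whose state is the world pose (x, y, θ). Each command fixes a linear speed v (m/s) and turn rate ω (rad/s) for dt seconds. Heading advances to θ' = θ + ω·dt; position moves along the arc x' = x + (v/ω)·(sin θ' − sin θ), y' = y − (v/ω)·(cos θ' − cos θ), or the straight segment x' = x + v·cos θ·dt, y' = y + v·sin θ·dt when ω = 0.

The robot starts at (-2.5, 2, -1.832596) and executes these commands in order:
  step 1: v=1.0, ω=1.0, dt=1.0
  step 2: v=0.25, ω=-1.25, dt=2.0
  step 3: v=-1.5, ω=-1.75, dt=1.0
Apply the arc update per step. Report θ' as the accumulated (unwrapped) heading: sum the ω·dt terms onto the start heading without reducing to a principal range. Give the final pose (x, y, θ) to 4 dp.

step 1: θ'=-0.8326 (R=1.0000) → pose (-2.2738, 1.0682, -0.8326)
step 2: θ'=-3.3326 (R=-0.2000) → pose (-2.4597, 0.7373, -3.3326)
step 3: θ'=-5.0826 (R=0.8571) → pose (-1.8233, -0.4144, -5.0826)

(-1.8233, -0.4144, -5.0826)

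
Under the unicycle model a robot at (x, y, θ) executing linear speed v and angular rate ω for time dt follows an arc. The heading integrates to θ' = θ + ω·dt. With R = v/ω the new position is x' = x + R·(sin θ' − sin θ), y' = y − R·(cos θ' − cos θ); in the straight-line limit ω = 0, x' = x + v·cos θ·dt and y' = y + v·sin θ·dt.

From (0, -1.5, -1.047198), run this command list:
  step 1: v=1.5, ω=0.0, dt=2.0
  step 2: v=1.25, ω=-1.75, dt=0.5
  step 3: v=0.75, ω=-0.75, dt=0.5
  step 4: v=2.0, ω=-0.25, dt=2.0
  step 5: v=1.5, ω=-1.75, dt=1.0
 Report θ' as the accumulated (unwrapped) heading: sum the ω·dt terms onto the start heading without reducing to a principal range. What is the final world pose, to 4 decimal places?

(-3.0537, -6.5720, -4.5472)

step 1: θ'=-1.0472 (straight) → pose (1.5000, -4.0981, -1.0472)
step 2: θ'=-1.9222 (R=-0.7143) → pose (1.5520, -4.7011, -1.9222)
step 3: θ'=-2.2972 (R=-1.0000) → pose (1.3607, -5.0211, -2.2972)
step 4: θ'=-2.7972 (R=-8.0000) → pose (-1.9188, -7.2378, -2.7972)
step 5: θ'=-4.5472 (R=-0.8571) → pose (-3.0537, -6.5720, -4.5472)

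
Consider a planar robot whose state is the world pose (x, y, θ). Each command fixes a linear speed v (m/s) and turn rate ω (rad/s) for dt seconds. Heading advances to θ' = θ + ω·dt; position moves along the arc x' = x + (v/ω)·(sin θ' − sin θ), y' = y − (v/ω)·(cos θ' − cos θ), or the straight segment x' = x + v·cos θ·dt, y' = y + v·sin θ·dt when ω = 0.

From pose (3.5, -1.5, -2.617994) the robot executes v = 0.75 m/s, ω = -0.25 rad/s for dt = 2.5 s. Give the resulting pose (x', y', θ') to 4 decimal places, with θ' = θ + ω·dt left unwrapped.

θ' = -2.6180 + -0.25·2.5 = -3.2430
R = v/ω = 0.75/-0.25 = -3.0000
x' = 3.5 + -3.0000·(sin -3.2430 − sin -2.6180) = 1.6963
y' = -1.5 − -3.0000·(cos -3.2430 − cos -2.6180) = -1.8865

(1.6963, -1.8865, -3.2430)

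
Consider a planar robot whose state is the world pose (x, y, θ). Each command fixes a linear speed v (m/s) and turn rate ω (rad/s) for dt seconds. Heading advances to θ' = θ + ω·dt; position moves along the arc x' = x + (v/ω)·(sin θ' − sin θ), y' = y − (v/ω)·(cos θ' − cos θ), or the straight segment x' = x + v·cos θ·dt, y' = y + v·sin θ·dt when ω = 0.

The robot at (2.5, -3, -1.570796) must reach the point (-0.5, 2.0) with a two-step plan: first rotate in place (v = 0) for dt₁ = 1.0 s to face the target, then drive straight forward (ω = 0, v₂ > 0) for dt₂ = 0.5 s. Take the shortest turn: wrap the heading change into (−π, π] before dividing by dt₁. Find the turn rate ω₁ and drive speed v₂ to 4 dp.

heading to target = atan2(2−-3, -0.5−2.5) = 2.1112
Δθ = wrap(2.1112 − -1.5708) = -2.6012; ω₁ = Δθ/dt₁ = -2.6012
distance = √((-0.5−2.5)² + (2−-3)²) = 5.8310; v₂ = distance/dt₂ = 11.6619

ω₁ = -2.6012, v₂ = 11.6619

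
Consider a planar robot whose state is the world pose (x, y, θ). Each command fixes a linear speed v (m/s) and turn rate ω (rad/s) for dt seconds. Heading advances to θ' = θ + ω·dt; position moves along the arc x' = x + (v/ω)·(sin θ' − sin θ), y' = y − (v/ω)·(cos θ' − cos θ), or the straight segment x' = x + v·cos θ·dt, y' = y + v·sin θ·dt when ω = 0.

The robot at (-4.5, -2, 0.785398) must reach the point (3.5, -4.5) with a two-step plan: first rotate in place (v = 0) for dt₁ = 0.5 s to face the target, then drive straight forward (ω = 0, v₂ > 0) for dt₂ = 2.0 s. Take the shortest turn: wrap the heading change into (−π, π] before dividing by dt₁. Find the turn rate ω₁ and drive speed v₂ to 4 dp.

ω₁ = -2.1766, v₂ = 4.1908

heading to target = atan2(-4.5−-2, 3.5−-4.5) = -0.3029
Δθ = wrap(-0.3029 − 0.7854) = -1.0883; ω₁ = Δθ/dt₁ = -2.1766
distance = √((3.5−-4.5)² + (-4.5−-2)²) = 8.3815; v₂ = distance/dt₂ = 4.1908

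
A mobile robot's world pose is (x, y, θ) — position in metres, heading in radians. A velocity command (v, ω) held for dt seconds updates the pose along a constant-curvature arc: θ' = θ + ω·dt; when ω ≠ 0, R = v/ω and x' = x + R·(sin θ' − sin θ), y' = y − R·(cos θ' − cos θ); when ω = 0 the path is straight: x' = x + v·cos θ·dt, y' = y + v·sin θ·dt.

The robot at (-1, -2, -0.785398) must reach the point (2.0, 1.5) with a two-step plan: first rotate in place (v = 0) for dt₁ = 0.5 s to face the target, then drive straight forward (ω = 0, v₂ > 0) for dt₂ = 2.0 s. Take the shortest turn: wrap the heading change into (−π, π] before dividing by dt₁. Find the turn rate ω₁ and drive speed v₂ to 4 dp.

heading to target = atan2(1.5−-2, 2−-1) = 0.8622
Δθ = wrap(0.8622 − -0.7854) = 1.6476; ω₁ = Δθ/dt₁ = 3.2951
distance = √((2−-1)² + (1.5−-2)²) = 4.6098; v₂ = distance/dt₂ = 2.3049

ω₁ = 3.2951, v₂ = 2.3049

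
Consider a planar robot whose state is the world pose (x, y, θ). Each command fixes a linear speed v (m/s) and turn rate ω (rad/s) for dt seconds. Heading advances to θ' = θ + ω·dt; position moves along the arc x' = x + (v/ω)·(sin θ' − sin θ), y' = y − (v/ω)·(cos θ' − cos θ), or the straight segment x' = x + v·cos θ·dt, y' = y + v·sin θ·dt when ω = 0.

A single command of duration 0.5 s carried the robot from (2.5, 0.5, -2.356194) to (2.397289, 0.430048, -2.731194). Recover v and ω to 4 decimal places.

v = 0.2500, ω = -0.7500

Δθ = -2.731194 − -2.356194 = -0.375000
ω = Δθ/dt = -0.375000/0.5 = -0.7500
R = Δx/(sin θ' − sin θ) = -0.3333
v = R·ω = -0.3333·-0.7500 = 0.2500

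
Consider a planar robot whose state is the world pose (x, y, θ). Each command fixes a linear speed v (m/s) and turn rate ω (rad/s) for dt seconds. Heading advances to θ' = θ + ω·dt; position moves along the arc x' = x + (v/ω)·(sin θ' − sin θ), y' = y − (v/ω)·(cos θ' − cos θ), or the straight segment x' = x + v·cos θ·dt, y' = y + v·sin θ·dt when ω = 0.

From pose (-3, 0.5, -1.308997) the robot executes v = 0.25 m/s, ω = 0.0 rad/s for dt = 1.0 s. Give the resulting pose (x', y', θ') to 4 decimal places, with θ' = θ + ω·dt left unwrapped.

(-2.9353, 0.2585, -1.3090)

θ' = -1.3090 + 0.0·1.0 = -1.3090
ω = 0 → straight: x' = -3 + 0.25·cos(-1.3090)·1.0 = -2.9353
y' = 0.5 + 0.25·sin(-1.3090)·1.0 = 0.2585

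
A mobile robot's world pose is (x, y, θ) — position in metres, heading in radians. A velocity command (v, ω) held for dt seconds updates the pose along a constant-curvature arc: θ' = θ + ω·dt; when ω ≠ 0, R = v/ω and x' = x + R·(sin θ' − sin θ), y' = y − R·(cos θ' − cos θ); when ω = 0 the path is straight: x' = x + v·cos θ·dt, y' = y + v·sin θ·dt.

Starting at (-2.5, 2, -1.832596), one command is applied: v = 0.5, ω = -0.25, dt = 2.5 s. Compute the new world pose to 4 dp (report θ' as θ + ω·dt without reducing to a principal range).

(-3.1681, 0.9675, -2.4576)

θ' = -1.8326 + -0.25·2.5 = -2.4576
R = v/ω = 0.5/-0.25 = -2.0000
x' = -2.5 + -2.0000·(sin -2.4576 − sin -1.8326) = -3.1681
y' = 2 − -2.0000·(cos -2.4576 − cos -1.8326) = 0.9675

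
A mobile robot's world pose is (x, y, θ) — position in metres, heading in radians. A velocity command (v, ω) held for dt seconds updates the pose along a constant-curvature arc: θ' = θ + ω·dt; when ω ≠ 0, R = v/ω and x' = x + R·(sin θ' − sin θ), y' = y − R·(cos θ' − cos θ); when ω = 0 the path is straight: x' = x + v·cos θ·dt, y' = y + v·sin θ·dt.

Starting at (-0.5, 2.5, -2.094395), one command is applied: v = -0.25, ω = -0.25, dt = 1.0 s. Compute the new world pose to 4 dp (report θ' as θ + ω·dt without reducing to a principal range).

θ' = -2.0944 + -0.25·1.0 = -2.3444
R = v/ω = -0.25/-0.25 = 1.0000
x' = -0.5 + 1.0000·(sin -2.3444 − sin -2.0944) = -0.3494
y' = 2.5 − 1.0000·(cos -2.3444 − cos -2.0944) = 2.6987

(-0.3494, 2.6987, -2.3444)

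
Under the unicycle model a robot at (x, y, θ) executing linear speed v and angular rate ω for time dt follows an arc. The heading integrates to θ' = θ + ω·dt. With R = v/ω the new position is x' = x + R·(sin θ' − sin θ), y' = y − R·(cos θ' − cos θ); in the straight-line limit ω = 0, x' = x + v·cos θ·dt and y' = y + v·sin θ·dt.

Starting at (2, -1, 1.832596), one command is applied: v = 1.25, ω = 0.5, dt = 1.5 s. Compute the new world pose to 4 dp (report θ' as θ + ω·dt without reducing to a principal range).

θ' = 1.8326 + 0.5·1.5 = 2.5826
R = v/ω = 1.25/0.5 = 2.5000
x' = 2 + 2.5000·(sin 2.5826 − sin 1.8326) = 0.9110
y' = -1 − 2.5000·(cos 2.5826 − cos 1.8326) = 0.4724

(0.9110, 0.4724, 2.5826)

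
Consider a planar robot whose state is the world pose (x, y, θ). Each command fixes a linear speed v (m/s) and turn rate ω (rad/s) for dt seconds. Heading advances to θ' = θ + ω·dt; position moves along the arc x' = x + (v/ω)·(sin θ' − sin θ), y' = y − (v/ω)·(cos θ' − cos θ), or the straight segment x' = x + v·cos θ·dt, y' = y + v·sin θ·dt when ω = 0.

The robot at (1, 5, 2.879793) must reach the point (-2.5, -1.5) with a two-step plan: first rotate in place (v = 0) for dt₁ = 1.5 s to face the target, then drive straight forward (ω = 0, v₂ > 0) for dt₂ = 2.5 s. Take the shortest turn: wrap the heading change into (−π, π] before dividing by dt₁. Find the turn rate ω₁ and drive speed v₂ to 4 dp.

heading to target = atan2(-1.5−5, -2.5−1) = -2.0647
Δθ = wrap(-2.0647 − 2.8798) = 1.3387; ω₁ = Δθ/dt₁ = 0.8924
distance = √((-2.5−1)² + (-1.5−5)²) = 7.3824; v₂ = distance/dt₂ = 2.9530

ω₁ = 0.8924, v₂ = 2.9530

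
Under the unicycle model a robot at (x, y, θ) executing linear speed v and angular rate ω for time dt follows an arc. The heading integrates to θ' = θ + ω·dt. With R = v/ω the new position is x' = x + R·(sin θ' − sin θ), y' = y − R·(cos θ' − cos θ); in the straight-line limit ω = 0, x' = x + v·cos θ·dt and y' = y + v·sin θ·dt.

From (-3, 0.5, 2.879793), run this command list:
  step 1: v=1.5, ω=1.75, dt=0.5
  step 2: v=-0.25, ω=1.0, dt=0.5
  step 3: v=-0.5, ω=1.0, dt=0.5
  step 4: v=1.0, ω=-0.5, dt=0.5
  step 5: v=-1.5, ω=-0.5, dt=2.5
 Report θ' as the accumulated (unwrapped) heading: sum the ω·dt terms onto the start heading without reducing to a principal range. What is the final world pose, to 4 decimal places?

step 1: θ'=3.7548 (R=0.8571) → pose (-3.7151, 0.3730, 3.7548)
step 2: θ'=4.2548 (R=-0.2500) → pose (-3.6347, 0.4670, 4.2548)
step 3: θ'=4.7548 (R=-0.5000) → pose (-3.5837, 0.7091, 4.7548)
step 4: θ'=4.5048 (R=-2.0000) → pose (-3.6249, 0.2121, 4.5048)
step 5: θ'=3.2548 (R=3.0000) → pose (-1.0282, 2.5746, 3.2548)

(-1.0282, 2.5746, 3.2548)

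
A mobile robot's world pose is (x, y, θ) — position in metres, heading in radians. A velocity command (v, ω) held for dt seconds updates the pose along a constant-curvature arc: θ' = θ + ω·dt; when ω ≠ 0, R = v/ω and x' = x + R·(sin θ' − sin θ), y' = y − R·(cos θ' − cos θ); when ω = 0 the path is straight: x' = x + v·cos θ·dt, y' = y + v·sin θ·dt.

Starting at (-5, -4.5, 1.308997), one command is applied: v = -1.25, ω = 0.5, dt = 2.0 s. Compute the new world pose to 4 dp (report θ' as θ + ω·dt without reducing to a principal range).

θ' = 1.3090 + 0.5·2.0 = 2.3090
R = v/ω = -1.25/0.5 = -2.5000
x' = -5 + -2.5000·(sin 2.3090 − sin 1.3090) = -4.4344
y' = -4.5 − -2.5000·(cos 2.3090 − cos 1.3090) = -6.8294

(-4.4344, -6.8294, 2.3090)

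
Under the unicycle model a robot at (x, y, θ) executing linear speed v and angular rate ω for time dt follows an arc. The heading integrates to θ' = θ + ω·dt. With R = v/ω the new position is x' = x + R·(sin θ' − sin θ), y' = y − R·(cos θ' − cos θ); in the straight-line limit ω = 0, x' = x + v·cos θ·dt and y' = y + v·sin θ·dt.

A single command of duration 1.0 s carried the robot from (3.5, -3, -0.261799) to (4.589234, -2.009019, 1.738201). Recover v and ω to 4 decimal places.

Δθ = 1.738201 − -0.261799 = 2.000000
ω = Δθ/dt = 2.000000/1.0 = 2.0000
R = Δx/(sin θ' − sin θ) = 0.8750
v = R·ω = 0.8750·2.0000 = 1.7500

v = 1.7500, ω = 2.0000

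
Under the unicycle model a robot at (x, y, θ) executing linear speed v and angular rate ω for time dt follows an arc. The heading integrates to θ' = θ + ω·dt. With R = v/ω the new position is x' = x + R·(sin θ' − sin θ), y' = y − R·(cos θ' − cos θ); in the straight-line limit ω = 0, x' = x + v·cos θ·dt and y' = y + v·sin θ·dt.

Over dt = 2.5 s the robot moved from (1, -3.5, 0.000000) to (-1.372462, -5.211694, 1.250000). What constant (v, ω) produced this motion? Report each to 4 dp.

v = -1.2500, ω = 0.5000

Δθ = 1.250000 − 0.000000 = 1.250000
ω = Δθ/dt = 1.250000/2.5 = 0.5000
R = Δx/(sin θ' − sin θ) = -2.5000
v = R·ω = -2.5000·0.5000 = -1.2500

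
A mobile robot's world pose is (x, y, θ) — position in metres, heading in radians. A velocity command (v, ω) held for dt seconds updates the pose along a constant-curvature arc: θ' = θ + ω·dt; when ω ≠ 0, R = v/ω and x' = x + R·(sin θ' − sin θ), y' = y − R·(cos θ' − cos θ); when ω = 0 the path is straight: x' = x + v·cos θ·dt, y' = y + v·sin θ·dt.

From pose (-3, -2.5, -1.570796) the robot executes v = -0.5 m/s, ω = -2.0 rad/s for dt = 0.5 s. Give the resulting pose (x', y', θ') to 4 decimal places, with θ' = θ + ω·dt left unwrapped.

θ' = -1.5708 + -2.0·0.5 = -2.5708
R = v/ω = -0.5/-2.0 = 0.2500
x' = -3 + 0.2500·(sin -2.5708 − sin -1.5708) = -2.8851
y' = -2.5 − 0.2500·(cos -2.5708 − cos -1.5708) = -2.2896

(-2.8851, -2.2896, -2.5708)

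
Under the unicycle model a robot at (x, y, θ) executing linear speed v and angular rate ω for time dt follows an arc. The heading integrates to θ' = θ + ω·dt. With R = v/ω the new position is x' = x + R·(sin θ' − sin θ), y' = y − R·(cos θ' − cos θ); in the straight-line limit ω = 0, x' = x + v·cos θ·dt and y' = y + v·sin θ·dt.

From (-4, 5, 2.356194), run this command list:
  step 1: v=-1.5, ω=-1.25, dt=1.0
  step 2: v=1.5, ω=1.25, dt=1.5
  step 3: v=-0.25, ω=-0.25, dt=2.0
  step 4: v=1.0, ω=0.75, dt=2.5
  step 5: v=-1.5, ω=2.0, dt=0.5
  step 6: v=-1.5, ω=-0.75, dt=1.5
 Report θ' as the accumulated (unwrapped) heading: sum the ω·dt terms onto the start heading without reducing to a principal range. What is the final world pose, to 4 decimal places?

(-6.5470, 7.3885, 4.2312)

step 1: θ'=1.1062 (R=1.2000) → pose (-3.7757, 3.6138, 1.1062)
step 2: θ'=2.9812 (R=1.2000) → pose (-4.6569, 5.3361, 2.9812)
step 3: θ'=2.4812 (R=1.0000) → pose (-4.2032, 5.1387, 2.4812)
step 4: θ'=4.3562 (R=1.3333) → pose (-6.2707, 4.5506, 4.3562)
step 5: θ'=5.3562 (R=-0.7500) → pose (-6.3738, 5.2623, 5.3562)
step 6: θ'=4.2312 (R=2.0000) → pose (-6.5470, 7.3885, 4.2312)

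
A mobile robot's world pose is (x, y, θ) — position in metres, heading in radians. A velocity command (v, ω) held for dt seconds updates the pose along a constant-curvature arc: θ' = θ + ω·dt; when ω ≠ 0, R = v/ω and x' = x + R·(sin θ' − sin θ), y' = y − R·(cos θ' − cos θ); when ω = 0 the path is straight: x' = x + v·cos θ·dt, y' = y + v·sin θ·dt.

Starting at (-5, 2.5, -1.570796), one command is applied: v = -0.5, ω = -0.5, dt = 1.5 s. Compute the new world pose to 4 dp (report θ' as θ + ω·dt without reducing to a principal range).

θ' = -1.5708 + -0.5·1.5 = -2.3208
R = v/ω = -0.5/-0.5 = 1.0000
x' = -5 + 1.0000·(sin -2.3208 − sin -1.5708) = -4.7317
y' = 2.5 − 1.0000·(cos -2.3208 − cos -1.5708) = 3.1816

(-4.7317, 3.1816, -2.3208)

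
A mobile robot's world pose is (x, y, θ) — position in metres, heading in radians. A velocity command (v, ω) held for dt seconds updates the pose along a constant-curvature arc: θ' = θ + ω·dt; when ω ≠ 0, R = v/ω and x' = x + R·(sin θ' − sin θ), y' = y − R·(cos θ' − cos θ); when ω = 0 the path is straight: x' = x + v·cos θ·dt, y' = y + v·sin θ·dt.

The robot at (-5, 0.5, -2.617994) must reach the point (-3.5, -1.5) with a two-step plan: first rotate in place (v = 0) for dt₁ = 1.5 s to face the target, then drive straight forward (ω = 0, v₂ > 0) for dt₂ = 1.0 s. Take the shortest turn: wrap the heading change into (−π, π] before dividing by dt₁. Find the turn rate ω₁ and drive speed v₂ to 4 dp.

ω₁ = 1.1271, v₂ = 2.5000

heading to target = atan2(-1.5−0.5, -3.5−-5) = -0.9273
Δθ = wrap(-0.9273 − -2.6180) = 1.6907; ω₁ = Δθ/dt₁ = 1.1271
distance = √((-3.5−-5)² + (-1.5−0.5)²) = 2.5000; v₂ = distance/dt₂ = 2.5000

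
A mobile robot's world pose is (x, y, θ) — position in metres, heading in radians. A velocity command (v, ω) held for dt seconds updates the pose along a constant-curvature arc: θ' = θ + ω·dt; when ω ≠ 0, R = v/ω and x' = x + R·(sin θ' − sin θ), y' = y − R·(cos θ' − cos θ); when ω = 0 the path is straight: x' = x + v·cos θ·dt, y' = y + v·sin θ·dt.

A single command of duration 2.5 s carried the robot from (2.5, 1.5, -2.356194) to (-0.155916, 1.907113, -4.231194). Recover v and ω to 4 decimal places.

v = 1.2500, ω = -0.7500

Δθ = -4.231194 − -2.356194 = -1.875000
ω = Δθ/dt = -1.875000/2.5 = -0.7500
R = Δx/(sin θ' − sin θ) = -1.6667
v = R·ω = -1.6667·-0.7500 = 1.2500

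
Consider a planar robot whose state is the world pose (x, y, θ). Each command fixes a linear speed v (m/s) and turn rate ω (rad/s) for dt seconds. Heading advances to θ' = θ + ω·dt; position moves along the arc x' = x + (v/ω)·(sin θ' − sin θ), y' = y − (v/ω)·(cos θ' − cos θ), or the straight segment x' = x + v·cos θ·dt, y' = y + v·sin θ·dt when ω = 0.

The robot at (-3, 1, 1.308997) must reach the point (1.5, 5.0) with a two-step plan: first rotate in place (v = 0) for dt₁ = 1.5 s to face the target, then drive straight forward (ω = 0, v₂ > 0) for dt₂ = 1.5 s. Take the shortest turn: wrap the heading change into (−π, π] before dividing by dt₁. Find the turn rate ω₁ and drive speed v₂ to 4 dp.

ω₁ = -0.3882, v₂ = 4.0139

heading to target = atan2(5−1, 1.5−-3) = 0.7266
Δθ = wrap(0.7266 − 1.3090) = -0.5824; ω₁ = Δθ/dt₁ = -0.3882
distance = √((1.5−-3)² + (5−1)²) = 6.0208; v₂ = distance/dt₂ = 4.0139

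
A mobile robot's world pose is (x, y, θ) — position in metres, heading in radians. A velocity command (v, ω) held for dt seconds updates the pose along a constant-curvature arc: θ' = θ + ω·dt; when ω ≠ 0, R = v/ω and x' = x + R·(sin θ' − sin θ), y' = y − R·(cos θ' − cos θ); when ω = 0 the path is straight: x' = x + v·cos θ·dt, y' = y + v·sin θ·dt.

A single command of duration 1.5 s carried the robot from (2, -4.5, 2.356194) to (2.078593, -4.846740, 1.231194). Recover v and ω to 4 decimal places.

v = -0.2500, ω = -0.7500

Δθ = 1.231194 − 2.356194 = -1.125000
ω = Δθ/dt = -1.125000/1.5 = -0.7500
R = −Δy/(cos θ' − cos θ) = 0.3333
v = R·ω = 0.3333·-0.7500 = -0.2500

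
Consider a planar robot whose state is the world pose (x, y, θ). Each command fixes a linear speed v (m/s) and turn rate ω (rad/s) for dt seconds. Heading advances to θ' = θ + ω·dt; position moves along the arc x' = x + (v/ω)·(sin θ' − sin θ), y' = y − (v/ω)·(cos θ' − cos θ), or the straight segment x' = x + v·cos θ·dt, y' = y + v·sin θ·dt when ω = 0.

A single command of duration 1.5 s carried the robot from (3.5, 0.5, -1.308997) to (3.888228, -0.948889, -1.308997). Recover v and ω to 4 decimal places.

Δθ = -1.308997 − -1.308997 = 0.000000
ω = Δθ/dt = 0.000000/1.5 = 0.0000
ω = 0 → v = (Δx·cos θ + Δy·sin θ)/dt = 1.0000

v = 1.0000, ω = 0.0000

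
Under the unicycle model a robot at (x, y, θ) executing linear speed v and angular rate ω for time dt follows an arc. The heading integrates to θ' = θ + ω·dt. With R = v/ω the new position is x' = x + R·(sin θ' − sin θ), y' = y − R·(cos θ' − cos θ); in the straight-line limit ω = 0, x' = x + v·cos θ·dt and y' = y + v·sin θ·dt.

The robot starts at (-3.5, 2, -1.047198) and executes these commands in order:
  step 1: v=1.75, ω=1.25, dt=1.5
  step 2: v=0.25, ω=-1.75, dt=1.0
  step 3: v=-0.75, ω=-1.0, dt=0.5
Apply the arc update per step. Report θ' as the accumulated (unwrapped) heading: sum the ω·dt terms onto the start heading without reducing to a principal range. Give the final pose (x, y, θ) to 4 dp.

step 1: θ'=0.8278 (R=1.4000) → pose (-1.2565, 1.7529, 0.8278)
step 2: θ'=-0.9222 (R=-0.1429) → pose (-1.0375, 1.7426, -0.9222)
step 3: θ'=-1.4222 (R=0.7500) → pose (-1.1815, 2.0846, -1.4222)

(-1.1815, 2.0846, -1.4222)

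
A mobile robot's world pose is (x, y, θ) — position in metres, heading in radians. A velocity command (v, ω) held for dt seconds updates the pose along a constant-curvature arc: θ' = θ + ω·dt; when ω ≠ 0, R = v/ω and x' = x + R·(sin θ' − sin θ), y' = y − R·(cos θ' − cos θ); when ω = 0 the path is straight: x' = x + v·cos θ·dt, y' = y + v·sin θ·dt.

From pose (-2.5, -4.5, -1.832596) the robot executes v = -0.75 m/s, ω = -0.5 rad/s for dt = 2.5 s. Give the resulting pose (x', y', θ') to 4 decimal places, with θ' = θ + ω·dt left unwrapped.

θ' = -1.8326 + -0.5·2.5 = -3.0826
R = v/ω = -0.75/-0.5 = 1.5000
x' = -2.5 + 1.5000·(sin -3.0826 − sin -1.8326) = -1.1396
y' = -4.5 − 1.5000·(cos -3.0826 − cos -1.8326) = -3.3908

(-1.1396, -3.3908, -3.0826)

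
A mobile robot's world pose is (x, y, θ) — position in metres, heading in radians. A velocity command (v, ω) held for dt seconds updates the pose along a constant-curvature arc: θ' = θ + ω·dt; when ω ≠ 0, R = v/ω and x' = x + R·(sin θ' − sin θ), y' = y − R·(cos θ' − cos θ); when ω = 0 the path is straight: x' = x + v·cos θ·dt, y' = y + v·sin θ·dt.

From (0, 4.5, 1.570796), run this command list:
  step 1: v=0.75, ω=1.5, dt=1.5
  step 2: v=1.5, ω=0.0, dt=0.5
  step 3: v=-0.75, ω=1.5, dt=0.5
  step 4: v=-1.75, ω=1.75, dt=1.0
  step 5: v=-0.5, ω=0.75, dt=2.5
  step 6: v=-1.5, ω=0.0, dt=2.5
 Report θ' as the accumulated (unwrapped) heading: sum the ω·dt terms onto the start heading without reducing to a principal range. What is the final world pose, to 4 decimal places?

step 1: θ'=3.8208 (R=0.5000) → pose (-0.8141, 4.8890, 3.8208)
step 2: θ'=3.8208 (straight) → pose (-1.3976, 4.4179, 3.8208)
step 3: θ'=4.5708 (R=-0.5000) → pose (-1.2167, 4.7364, 4.5708)
step 4: θ'=6.3208 (R=-1.0000) → pose (-2.2443, 5.8768, 6.3208)
step 5: θ'=8.1958 (R=-0.6667) → pose (-2.8474, 4.9871, 8.1958)
step 6: θ'=8.1958 (straight) → pose (-1.5904, 1.4541, 8.1958)

(-1.5904, 1.4541, 8.1958)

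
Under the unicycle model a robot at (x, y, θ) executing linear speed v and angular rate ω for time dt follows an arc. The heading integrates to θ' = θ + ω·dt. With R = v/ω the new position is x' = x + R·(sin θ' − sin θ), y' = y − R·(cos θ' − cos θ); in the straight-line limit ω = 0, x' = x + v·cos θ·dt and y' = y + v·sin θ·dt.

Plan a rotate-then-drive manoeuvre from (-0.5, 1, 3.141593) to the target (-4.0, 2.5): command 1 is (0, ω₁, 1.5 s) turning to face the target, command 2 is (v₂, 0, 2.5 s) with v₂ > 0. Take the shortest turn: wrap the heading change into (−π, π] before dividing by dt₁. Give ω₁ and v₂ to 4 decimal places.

heading to target = atan2(2.5−1, -4−-0.5) = 2.7367
Δθ = wrap(2.7367 − 3.1416) = -0.4049; ω₁ = Δθ/dt₁ = -0.2699
distance = √((-4−-0.5)² + (2.5−1)²) = 3.8079; v₂ = distance/dt₂ = 1.5232

ω₁ = -0.2699, v₂ = 1.5232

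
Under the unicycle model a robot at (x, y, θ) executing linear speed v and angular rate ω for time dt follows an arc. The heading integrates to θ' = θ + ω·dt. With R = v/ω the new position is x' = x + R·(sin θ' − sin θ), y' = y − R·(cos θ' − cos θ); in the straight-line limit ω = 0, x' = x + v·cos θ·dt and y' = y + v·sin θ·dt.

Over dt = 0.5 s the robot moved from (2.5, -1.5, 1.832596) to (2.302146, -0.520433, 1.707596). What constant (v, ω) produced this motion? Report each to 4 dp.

v = 2.0000, ω = -0.2500

Δθ = 1.707596 − 1.832596 = -0.125000
ω = Δθ/dt = -0.125000/0.5 = -0.2500
R = −Δy/(cos θ' − cos θ) = -8.0000
v = R·ω = -8.0000·-0.2500 = 2.0000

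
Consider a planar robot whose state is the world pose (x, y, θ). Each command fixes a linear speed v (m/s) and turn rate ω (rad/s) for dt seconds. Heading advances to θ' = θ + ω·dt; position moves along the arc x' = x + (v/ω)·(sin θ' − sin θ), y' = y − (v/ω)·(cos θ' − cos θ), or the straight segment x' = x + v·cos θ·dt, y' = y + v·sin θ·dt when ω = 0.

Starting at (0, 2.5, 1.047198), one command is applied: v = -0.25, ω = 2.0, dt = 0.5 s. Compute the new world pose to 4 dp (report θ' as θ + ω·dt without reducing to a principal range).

θ' = 1.0472 + 2.0·0.5 = 2.0472
R = v/ω = -0.25/2.0 = -0.1250
x' = 0 + -0.1250·(sin 2.0472 − sin 1.0472) = -0.0028
y' = 2.5 − -0.1250·(cos 2.0472 − cos 1.0472) = 2.3802

(-0.0028, 2.3802, 2.0472)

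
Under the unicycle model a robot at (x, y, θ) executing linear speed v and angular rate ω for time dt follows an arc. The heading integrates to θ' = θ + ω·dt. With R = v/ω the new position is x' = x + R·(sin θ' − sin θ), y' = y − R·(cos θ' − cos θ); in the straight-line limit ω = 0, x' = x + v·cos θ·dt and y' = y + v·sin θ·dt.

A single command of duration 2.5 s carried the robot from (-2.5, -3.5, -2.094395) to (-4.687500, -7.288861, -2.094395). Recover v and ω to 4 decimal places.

Δθ = -2.094395 − -2.094395 = 0.000000
ω = Δθ/dt = 0.000000/2.5 = 0.0000
ω = 0 → v = (Δx·cos θ + Δy·sin θ)/dt = 1.7500

v = 1.7500, ω = 0.0000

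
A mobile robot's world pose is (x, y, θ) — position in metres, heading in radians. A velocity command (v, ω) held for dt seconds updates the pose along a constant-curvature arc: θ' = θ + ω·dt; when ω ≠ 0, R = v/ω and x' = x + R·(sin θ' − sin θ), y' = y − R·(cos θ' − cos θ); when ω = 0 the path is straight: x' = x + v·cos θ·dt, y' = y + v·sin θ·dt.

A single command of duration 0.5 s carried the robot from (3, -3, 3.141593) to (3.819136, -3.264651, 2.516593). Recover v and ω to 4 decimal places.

v = -1.7500, ω = -1.2500

Δθ = 2.516593 − 3.141593 = -0.625000
ω = Δθ/dt = -0.625000/0.5 = -1.2500
R = Δx/(sin θ' − sin θ) = 1.4000
v = R·ω = 1.4000·-1.2500 = -1.7500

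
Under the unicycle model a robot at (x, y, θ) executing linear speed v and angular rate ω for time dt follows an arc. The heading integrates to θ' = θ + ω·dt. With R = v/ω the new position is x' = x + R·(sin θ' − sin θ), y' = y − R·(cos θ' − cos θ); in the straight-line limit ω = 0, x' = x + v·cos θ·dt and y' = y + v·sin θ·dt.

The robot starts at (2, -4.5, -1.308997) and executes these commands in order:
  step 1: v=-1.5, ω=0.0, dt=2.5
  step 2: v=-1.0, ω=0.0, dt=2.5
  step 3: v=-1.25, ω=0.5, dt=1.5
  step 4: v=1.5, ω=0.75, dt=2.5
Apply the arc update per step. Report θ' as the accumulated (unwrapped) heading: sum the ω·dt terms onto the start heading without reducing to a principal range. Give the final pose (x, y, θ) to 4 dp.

(2.2895, 4.2009, 1.3160)

step 1: θ'=-1.3090 (straight) → pose (1.0294, -0.8778, -1.3090)
step 2: θ'=-1.3090 (straight) → pose (0.3824, 1.5370, -1.3090)
step 3: θ'=-0.5590 (R=-2.5000) → pose (-0.7066, 3.0095, -0.5590)
step 4: θ'=1.3160 (R=2.0000) → pose (2.2895, 4.2009, 1.3160)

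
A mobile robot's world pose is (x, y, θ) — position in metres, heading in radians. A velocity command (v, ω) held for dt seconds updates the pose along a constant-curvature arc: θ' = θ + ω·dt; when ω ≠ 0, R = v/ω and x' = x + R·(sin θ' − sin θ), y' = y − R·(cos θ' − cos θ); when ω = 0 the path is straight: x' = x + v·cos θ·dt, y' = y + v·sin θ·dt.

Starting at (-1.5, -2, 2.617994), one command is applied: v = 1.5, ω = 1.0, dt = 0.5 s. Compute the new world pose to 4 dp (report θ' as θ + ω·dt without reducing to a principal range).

(-2.2146, -1.7995, 3.1180)

θ' = 2.6180 + 1.0·0.5 = 3.1180
R = v/ω = 1.5/1.0 = 1.5000
x' = -1.5 + 1.5000·(sin 3.1180 − sin 2.6180) = -2.2146
y' = -2 − 1.5000·(cos 3.1180 − cos 2.6180) = -1.7995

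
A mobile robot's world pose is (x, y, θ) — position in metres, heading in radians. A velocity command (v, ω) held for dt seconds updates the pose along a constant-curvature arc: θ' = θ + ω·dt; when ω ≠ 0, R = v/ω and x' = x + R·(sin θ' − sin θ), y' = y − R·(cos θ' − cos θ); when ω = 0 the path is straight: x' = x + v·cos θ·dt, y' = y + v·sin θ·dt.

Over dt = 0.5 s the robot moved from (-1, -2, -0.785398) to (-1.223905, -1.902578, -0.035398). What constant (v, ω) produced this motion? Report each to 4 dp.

v = -0.5000, ω = 1.5000

Δθ = -0.035398 − -0.785398 = 0.750000
ω = Δθ/dt = 0.750000/0.5 = 1.5000
R = Δx/(sin θ' − sin θ) = -0.3333
v = R·ω = -0.3333·1.5000 = -0.5000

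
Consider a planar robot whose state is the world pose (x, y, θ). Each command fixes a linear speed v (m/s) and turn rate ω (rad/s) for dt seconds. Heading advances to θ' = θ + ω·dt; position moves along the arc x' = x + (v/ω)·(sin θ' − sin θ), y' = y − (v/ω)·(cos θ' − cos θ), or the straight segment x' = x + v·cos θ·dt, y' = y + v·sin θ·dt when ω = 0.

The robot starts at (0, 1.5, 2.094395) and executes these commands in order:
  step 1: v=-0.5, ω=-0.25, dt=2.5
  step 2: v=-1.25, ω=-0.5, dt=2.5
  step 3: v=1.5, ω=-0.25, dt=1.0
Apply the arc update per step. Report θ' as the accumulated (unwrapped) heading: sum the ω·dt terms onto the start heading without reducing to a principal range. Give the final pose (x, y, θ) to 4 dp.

(-0.1959, -1.7484, -0.0306)

step 1: θ'=1.4694 (R=2.0000) → pose (0.2577, 0.2975, 1.4694)
step 2: θ'=0.2194 (R=2.5000) → pose (-1.6854, -1.8895, 0.2194)
step 3: θ'=-0.0306 (R=-6.0000) → pose (-0.1959, -1.7484, -0.0306)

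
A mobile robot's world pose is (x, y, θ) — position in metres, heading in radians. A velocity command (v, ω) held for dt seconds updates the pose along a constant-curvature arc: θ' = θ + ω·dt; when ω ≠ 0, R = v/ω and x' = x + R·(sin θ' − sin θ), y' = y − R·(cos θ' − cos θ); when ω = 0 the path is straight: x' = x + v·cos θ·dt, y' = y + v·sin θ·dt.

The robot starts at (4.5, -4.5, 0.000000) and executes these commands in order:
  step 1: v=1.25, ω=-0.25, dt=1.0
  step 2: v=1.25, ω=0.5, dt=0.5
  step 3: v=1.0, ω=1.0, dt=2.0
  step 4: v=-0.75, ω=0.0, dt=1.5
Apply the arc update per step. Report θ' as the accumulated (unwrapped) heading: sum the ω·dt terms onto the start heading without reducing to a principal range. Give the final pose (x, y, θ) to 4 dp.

(7.7330, -4.3400, 2.0000)

step 1: θ'=-0.2500 (R=-5.0000) → pose (5.7370, -4.6554, -0.2500)
step 2: θ'=0.0000 (R=2.5000) → pose (6.3555, -4.7332, 0.0000)
step 3: θ'=2.0000 (R=1.0000) → pose (7.2648, -3.3170, 2.0000)
step 4: θ'=2.0000 (straight) → pose (7.7330, -4.3400, 2.0000)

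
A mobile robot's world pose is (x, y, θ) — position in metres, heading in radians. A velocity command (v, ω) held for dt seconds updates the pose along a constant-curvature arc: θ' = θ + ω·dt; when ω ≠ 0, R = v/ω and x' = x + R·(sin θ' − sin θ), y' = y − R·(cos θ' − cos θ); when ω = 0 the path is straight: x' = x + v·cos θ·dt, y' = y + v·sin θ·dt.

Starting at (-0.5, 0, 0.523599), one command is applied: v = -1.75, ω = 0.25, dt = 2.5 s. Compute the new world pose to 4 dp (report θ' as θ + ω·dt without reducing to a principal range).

(-3.3853, -3.1938, 1.1486)

θ' = 0.5236 + 0.25·2.5 = 1.1486
R = v/ω = -1.75/0.25 = -7.0000
x' = -0.5 + -7.0000·(sin 1.1486 − sin 0.5236) = -3.3853
y' = 0 − -7.0000·(cos 1.1486 − cos 0.5236) = -3.1938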